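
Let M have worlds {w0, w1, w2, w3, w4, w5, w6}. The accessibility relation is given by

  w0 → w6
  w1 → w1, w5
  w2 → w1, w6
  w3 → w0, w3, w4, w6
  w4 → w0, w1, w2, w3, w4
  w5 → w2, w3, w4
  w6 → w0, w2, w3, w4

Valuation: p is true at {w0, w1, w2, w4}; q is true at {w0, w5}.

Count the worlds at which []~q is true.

w0: successors {w6}; ~q there: w6:T. ✓
w1: successors {w1, w5}; ~q there: w1:T, w5:F. ✗
w2: successors {w1, w6}; ~q there: w1:T, w6:T. ✓
w3: successors {w0, w3, w4, w6}; ~q there: w0:F, w3:T, w4:T, w6:T. ✗
w4: successors {w0, w1, w2, w3, w4}; ~q there: w0:F, w1:T, w2:T, w3:T, w4:T. ✗
w5: successors {w2, w3, w4}; ~q there: w2:T, w3:T, w4:T. ✓
w6: successors {w0, w2, w3, w4}; ~q there: w0:F, w2:T, w3:T, w4:T. ✗
Satisfying worlds: {w0, w2, w5}.

3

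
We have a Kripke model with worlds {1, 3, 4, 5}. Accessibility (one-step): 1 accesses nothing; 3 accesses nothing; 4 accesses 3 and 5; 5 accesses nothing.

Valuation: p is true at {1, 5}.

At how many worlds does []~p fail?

1

1: no successors, so []~p holds vacuously. ✓
3: no successors, so []~p holds vacuously. ✓
4: successors {3, 5}; ~p there: 3:T, 5:F. ✗
5: no successors, so []~p holds vacuously. ✓
Satisfying worlds: {1, 3, 5}.
So []~p fails at the other 1 world.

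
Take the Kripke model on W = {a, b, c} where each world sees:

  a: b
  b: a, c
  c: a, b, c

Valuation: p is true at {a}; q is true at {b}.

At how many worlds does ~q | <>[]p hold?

2

a: ~q is T, <>[]p is F. ✓
b: ~q is F, <>[]p is F. ✗
c: ~q is T, <>[]p is F. ✓
Satisfying worlds: {a, c}.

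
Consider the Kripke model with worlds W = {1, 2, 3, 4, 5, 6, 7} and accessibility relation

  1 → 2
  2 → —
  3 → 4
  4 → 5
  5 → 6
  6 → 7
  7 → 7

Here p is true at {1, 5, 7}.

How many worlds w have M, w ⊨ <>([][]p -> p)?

1: successors {2}; [][]p -> p there: 2:F. ✗
2: no successors, so <>([][]p -> p) fails. ✗
3: successors {4}; [][]p -> p there: 4:T. ✓
4: successors {5}; [][]p -> p there: 5:T. ✓
5: successors {6}; [][]p -> p there: 6:F. ✗
6: successors {7}; [][]p -> p there: 7:T. ✓
7: successors {7}; [][]p -> p there: 7:T. ✓
Satisfying worlds: {3, 4, 6, 7}.

4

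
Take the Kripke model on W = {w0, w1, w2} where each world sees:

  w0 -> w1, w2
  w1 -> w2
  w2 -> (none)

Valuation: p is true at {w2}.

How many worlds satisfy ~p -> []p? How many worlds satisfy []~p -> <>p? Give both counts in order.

2 and 2

For ~p -> []p:
w0: ~p is T, []p is F. ✗
w1: ~p is T, []p is T. ✓
w2: ~p is F, []p is T. ✓
— 2 worlds.
For []~p -> <>p:
w0: []~p is F, <>p is T. ✓
w1: []~p is F, <>p is T. ✓
w2: []~p is T, <>p is F. ✗
— 2 worlds.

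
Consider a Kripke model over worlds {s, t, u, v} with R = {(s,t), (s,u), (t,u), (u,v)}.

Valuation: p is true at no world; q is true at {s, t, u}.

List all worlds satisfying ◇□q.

{s, u}

s: successors {t, u}; □q there: t:T, u:F. ✓
t: successors {u}; □q there: u:F. ✗
u: successors {v}; □q there: v:T. ✓
v: no successors, so ◇□q fails. ✗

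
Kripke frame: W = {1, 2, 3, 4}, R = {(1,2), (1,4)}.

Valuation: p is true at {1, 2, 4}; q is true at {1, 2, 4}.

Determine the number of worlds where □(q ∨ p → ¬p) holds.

1: successors {2, 4}; q ∨ p → ¬p there: 2:F, 4:F. ✗
2: no successors, so □(q ∨ p → ¬p) holds vacuously. ✓
3: no successors, so □(q ∨ p → ¬p) holds vacuously. ✓
4: no successors, so □(q ∨ p → ¬p) holds vacuously. ✓
Satisfying worlds: {2, 3, 4}.

3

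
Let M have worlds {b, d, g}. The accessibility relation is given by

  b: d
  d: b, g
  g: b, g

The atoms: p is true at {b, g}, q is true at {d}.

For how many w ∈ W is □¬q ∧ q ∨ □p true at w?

2

b: □¬q ∧ q is F, □p is F. ✗
d: □¬q ∧ q is T, □p is T. ✓
g: □¬q ∧ q is F, □p is T. ✓
Satisfying worlds: {d, g}.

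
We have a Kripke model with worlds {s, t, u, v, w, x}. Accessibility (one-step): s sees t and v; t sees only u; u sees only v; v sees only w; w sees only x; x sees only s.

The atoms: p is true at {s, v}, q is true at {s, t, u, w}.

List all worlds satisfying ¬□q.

s: □q is F. ✓
t: □q is T. ✗
u: □q is F. ✓
v: □q is T. ✗
w: □q is F. ✓
x: □q is T. ✗

{s, u, w}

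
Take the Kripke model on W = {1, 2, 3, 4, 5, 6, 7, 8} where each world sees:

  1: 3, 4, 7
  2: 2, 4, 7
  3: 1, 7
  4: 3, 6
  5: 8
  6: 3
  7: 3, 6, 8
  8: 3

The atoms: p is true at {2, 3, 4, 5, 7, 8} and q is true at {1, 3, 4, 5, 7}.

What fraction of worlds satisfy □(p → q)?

5/8

1: successors {3, 4, 7}; p → q there: 3:T, 4:T, 7:T. ✓
2: successors {2, 4, 7}; p → q there: 2:F, 4:T, 7:T. ✗
3: successors {1, 7}; p → q there: 1:T, 7:T. ✓
4: successors {3, 6}; p → q there: 3:T, 6:T. ✓
5: successors {8}; p → q there: 8:F. ✗
6: successors {3}; p → q there: 3:T. ✓
7: successors {3, 6, 8}; p → q there: 3:T, 6:T, 8:F. ✗
8: successors {3}; p → q there: 3:T. ✓
That's 5 of 8 worlds, so 5/8.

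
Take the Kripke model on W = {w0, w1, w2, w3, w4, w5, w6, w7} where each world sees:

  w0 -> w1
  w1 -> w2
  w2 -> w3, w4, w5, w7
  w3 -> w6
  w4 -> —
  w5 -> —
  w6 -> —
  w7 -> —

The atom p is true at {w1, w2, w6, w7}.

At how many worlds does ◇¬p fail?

7

w0: successors {w1}; ¬p there: w1:F. ✗
w1: successors {w2}; ¬p there: w2:F. ✗
w2: successors {w3, w4, w5, w7}; ¬p there: w3:T, w4:T, w5:T, w7:F. ✓
w3: successors {w6}; ¬p there: w6:F. ✗
w4: no successors, so ◇¬p fails. ✗
w5: no successors, so ◇¬p fails. ✗
w6: no successors, so ◇¬p fails. ✗
w7: no successors, so ◇¬p fails. ✗
Satisfying worlds: {w2}.
So ◇¬p fails at the other 7 worlds.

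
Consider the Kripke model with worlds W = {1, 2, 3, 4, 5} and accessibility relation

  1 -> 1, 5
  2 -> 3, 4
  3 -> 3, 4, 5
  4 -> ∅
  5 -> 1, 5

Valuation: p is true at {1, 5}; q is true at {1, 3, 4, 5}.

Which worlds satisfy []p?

1: successors {1, 5}; p there: 1:T, 5:T. ✓
2: successors {3, 4}; p there: 3:F, 4:F. ✗
3: successors {3, 4, 5}; p there: 3:F, 4:F, 5:T. ✗
4: no successors, so []p holds vacuously. ✓
5: successors {1, 5}; p there: 1:T, 5:T. ✓

{1, 4, 5}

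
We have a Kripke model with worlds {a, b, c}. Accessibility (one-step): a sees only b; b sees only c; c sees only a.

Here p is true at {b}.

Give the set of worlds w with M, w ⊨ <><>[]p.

{b}

a: successors {b}; <>[]p there: b:F. ✗
b: successors {c}; <>[]p there: c:T. ✓
c: successors {a}; <>[]p there: a:F. ✗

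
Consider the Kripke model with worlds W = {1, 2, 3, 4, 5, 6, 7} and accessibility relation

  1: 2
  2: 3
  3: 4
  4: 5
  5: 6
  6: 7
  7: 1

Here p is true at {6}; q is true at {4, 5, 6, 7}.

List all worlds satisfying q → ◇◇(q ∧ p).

{1, 2, 3, 4}

1: q is F, ◇◇(q ∧ p) is F. ✓
2: q is F, ◇◇(q ∧ p) is F. ✓
3: q is F, ◇◇(q ∧ p) is F. ✓
4: q is T, ◇◇(q ∧ p) is T. ✓
5: q is T, ◇◇(q ∧ p) is F. ✗
6: q is T, ◇◇(q ∧ p) is F. ✗
7: q is T, ◇◇(q ∧ p) is F. ✗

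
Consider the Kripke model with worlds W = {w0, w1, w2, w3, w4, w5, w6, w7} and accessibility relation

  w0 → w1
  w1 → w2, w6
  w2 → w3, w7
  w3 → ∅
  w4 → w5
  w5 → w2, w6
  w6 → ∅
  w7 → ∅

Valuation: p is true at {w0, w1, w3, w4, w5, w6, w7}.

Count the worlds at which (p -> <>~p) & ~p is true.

1

w0: p -> <>~p is F, ~p is F. ✗
w1: p -> <>~p is T, ~p is F. ✗
w2: p -> <>~p is T, ~p is T. ✓
w3: p -> <>~p is F, ~p is F. ✗
w4: p -> <>~p is F, ~p is F. ✗
w5: p -> <>~p is T, ~p is F. ✗
w6: p -> <>~p is F, ~p is F. ✗
w7: p -> <>~p is F, ~p is F. ✗
Satisfying worlds: {w2}.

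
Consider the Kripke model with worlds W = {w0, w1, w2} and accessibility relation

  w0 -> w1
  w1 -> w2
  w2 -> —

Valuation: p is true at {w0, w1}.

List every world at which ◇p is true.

{w0}

w0: successors {w1}; p there: w1:T. ✓
w1: successors {w2}; p there: w2:F. ✗
w2: no successors, so ◇p fails. ✗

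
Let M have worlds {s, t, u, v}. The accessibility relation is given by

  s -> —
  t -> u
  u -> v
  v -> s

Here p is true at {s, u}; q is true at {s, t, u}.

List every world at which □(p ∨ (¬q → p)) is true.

s: no successors, so □(p ∨ (¬q → p)) holds vacuously. ✓
t: successors {u}; p ∨ (¬q → p) there: u:T. ✓
u: successors {v}; p ∨ (¬q → p) there: v:F. ✗
v: successors {s}; p ∨ (¬q → p) there: s:T. ✓

{s, t, v}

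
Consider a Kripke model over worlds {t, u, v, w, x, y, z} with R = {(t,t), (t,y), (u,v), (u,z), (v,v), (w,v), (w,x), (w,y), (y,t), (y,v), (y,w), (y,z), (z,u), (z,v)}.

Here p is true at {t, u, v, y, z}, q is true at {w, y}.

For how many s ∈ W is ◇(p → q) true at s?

t: successors {t, y}; p → q there: t:F, y:T. ✓
u: successors {v, z}; p → q there: v:F, z:F. ✗
v: successors {v}; p → q there: v:F. ✗
w: successors {v, x, y}; p → q there: v:F, x:T, y:T. ✓
x: no successors, so ◇(p → q) fails. ✗
y: successors {t, v, w, z}; p → q there: t:F, v:F, w:T, z:F. ✓
z: successors {u, v}; p → q there: u:F, v:F. ✗
Satisfying worlds: {t, w, y}.

3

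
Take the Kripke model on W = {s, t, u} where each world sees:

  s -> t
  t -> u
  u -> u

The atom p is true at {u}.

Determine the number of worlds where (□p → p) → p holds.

2

s: □p → p is T, p is F. ✗
t: □p → p is F, p is F. ✓
u: □p → p is T, p is T. ✓
Satisfying worlds: {t, u}.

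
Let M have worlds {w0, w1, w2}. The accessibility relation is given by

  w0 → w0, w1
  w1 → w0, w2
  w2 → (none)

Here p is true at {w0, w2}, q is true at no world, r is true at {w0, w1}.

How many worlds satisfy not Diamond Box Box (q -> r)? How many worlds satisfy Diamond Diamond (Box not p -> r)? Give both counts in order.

1 and 2

For not Diamond Box Box (q -> r):
w0: Diamond Box Box (q -> r) is T. ✗
w1: Diamond Box Box (q -> r) is T. ✗
w2: Diamond Box Box (q -> r) is F. ✓
— 1 world.
For Diamond Diamond (Box not p -> r):
w0: successors {w0, w1}; Diamond (Box not p -> r) there: w0:T, w1:T. ✓
w1: successors {w0, w2}; Diamond (Box not p -> r) there: w0:T, w2:F. ✓
w2: no successors, so Diamond Diamond (Box not p -> r) fails. ✗
— 2 worlds.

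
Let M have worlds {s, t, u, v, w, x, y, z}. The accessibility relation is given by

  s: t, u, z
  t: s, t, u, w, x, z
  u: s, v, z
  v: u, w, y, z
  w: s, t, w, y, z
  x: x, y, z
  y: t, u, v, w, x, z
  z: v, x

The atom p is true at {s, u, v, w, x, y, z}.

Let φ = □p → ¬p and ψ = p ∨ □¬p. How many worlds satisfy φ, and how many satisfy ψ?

4 and 7

For □p → ¬p:
s: □p is F, ¬p is F. ✓
t: □p is F, ¬p is T. ✓
u: □p is T, ¬p is F. ✗
v: □p is T, ¬p is F. ✗
w: □p is F, ¬p is F. ✓
x: □p is T, ¬p is F. ✗
y: □p is F, ¬p is F. ✓
z: □p is T, ¬p is F. ✗
— 4 worlds.
For p ∨ □¬p:
s: p is T, □¬p is F. ✓
t: p is F, □¬p is F. ✗
u: p is T, □¬p is F. ✓
v: p is T, □¬p is F. ✓
w: p is T, □¬p is F. ✓
x: p is T, □¬p is F. ✓
y: p is T, □¬p is F. ✓
z: p is T, □¬p is F. ✓
— 7 worlds.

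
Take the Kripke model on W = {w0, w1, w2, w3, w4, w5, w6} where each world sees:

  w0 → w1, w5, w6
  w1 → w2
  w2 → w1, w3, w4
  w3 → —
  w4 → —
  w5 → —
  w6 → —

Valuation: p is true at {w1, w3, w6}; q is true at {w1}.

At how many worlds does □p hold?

w0: successors {w1, w5, w6}; p there: w1:T, w5:F, w6:T. ✗
w1: successors {w2}; p there: w2:F. ✗
w2: successors {w1, w3, w4}; p there: w1:T, w3:T, w4:F. ✗
w3: no successors, so □p holds vacuously. ✓
w4: no successors, so □p holds vacuously. ✓
w5: no successors, so □p holds vacuously. ✓
w6: no successors, so □p holds vacuously. ✓
Satisfying worlds: {w3, w4, w5, w6}.

4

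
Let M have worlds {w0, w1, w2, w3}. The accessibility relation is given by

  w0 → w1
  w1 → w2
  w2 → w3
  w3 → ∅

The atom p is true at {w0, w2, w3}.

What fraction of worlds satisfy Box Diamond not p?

w0: successors {w1}; Diamond not p there: w1:F. ✗
w1: successors {w2}; Diamond not p there: w2:F. ✗
w2: successors {w3}; Diamond not p there: w3:F. ✗
w3: no successors, so Box Diamond not p holds vacuously. ✓
That's 1 of 4 worlds, so 1/4.

1/4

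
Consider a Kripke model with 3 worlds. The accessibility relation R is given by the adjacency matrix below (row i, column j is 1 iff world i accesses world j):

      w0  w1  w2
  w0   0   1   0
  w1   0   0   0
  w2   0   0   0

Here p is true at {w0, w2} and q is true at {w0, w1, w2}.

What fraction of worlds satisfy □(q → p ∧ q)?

2/3

w0: successors {w1}; q → p ∧ q there: w1:F. ✗
w1: no successors, so □(q → p ∧ q) holds vacuously. ✓
w2: no successors, so □(q → p ∧ q) holds vacuously. ✓
That's 2 of 3 worlds, so 2/3.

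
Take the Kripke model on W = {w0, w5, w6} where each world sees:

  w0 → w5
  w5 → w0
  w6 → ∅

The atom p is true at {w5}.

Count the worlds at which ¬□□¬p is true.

w0: □□¬p is T. ✗
w5: □□¬p is F. ✓
w6: □□¬p is T. ✗
Satisfying worlds: {w5}.

1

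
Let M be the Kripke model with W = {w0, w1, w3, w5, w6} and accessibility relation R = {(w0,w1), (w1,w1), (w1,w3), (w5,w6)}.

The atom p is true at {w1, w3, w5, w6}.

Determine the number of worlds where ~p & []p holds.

1

w0: ~p is T, []p is T. ✓
w1: ~p is F, []p is T. ✗
w3: ~p is F, []p is T. ✗
w5: ~p is F, []p is T. ✗
w6: ~p is F, []p is T. ✗
Satisfying worlds: {w0}.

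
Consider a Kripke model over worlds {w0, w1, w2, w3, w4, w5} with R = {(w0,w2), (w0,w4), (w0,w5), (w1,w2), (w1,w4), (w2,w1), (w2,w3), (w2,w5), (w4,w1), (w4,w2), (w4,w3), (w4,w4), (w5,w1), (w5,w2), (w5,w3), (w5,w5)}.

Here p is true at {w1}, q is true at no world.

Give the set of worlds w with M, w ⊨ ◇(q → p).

w0: successors {w2, w4, w5}; q → p there: w2:T, w4:T, w5:T. ✓
w1: successors {w2, w4}; q → p there: w2:T, w4:T. ✓
w2: successors {w1, w3, w5}; q → p there: w1:T, w3:T, w5:T. ✓
w3: no successors, so ◇(q → p) fails. ✗
w4: successors {w1, w2, w3, w4}; q → p there: w1:T, w2:T, w3:T, w4:T. ✓
w5: successors {w1, w2, w3, w5}; q → p there: w1:T, w2:T, w3:T, w5:T. ✓

{w0, w1, w2, w4, w5}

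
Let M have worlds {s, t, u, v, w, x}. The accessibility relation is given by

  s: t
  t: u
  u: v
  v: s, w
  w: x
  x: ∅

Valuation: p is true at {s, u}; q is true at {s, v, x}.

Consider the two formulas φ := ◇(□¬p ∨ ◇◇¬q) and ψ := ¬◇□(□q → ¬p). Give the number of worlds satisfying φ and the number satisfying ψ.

4 and 2

For ◇(□¬p ∨ ◇◇¬q):
s: successors {t}; □¬p ∨ ◇◇¬q there: t:F. ✗
t: successors {u}; □¬p ∨ ◇◇¬q there: u:T. ✓
u: successors {v}; □¬p ∨ ◇◇¬q there: v:T. ✓
v: successors {s, w}; □¬p ∨ ◇◇¬q there: s:T, w:T. ✓
w: successors {x}; □¬p ∨ ◇◇¬q there: x:T. ✓
x: no successors, so ◇(□¬p ∨ ◇◇¬q) fails. ✗
— 4 worlds.
For ¬◇□(□q → ¬p):
s: ◇□(□q → ¬p) is F. ✓
t: ◇□(□q → ¬p) is T. ✗
u: ◇□(□q → ¬p) is T. ✗
v: ◇□(□q → ¬p) is T. ✗
w: ◇□(□q → ¬p) is T. ✗
x: ◇□(□q → ¬p) is F. ✓
— 2 worlds.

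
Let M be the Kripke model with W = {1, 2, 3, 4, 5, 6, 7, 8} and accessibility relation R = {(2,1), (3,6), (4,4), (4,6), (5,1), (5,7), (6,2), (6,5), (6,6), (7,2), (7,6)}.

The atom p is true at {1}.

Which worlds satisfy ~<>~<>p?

{1, 8}

1: <>~<>p is F. ✓
2: <>~<>p is T. ✗
3: <>~<>p is T. ✗
4: <>~<>p is T. ✗
5: <>~<>p is T. ✗
6: <>~<>p is T. ✗
7: <>~<>p is T. ✗
8: <>~<>p is F. ✓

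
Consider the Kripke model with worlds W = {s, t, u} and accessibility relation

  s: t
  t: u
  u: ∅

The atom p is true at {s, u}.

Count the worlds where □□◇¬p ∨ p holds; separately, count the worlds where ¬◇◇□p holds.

For □□◇¬p ∨ p:
s: □□◇¬p is F, p is T. ✓
t: □□◇¬p is T, p is F. ✓
u: □□◇¬p is T, p is T. ✓
— 3 worlds.
For ¬◇◇□p:
s: ◇◇□p is T. ✗
t: ◇◇□p is F. ✓
u: ◇◇□p is F. ✓
— 2 worlds.

3 and 2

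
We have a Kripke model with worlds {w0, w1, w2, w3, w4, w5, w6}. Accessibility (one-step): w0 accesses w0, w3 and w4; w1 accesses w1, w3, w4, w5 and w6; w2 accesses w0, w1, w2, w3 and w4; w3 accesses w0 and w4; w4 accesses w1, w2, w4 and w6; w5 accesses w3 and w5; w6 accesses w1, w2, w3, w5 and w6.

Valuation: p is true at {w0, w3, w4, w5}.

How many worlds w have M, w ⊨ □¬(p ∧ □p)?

w0: successors {w0, w3, w4}; ¬(p ∧ □p) there: w0:F, w3:F, w4:T. ✗
w1: successors {w1, w3, w4, w5, w6}; ¬(p ∧ □p) there: w1:T, w3:F, w4:T, w5:F, w6:T. ✗
w2: successors {w0, w1, w2, w3, w4}; ¬(p ∧ □p) there: w0:F, w1:T, w2:T, w3:F, w4:T. ✗
w3: successors {w0, w4}; ¬(p ∧ □p) there: w0:F, w4:T. ✗
w4: successors {w1, w2, w4, w6}; ¬(p ∧ □p) there: w1:T, w2:T, w4:T, w6:T. ✓
w5: successors {w3, w5}; ¬(p ∧ □p) there: w3:F, w5:F. ✗
w6: successors {w1, w2, w3, w5, w6}; ¬(p ∧ □p) there: w1:T, w2:T, w3:F, w5:F, w6:T. ✗
Satisfying worlds: {w4}.

1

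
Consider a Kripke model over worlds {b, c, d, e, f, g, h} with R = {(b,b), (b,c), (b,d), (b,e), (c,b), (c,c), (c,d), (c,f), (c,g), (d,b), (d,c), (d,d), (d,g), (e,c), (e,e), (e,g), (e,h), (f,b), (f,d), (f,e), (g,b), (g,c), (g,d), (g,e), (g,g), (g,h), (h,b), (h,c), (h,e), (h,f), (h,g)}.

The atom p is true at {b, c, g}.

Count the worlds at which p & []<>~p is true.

3

b: p is T, []<>~p is T. ✓
c: p is T, []<>~p is T. ✓
d: p is F, []<>~p is T. ✗
e: p is F, []<>~p is T. ✗
f: p is F, []<>~p is T. ✗
g: p is T, []<>~p is T. ✓
h: p is F, []<>~p is T. ✗
Satisfying worlds: {b, c, g}.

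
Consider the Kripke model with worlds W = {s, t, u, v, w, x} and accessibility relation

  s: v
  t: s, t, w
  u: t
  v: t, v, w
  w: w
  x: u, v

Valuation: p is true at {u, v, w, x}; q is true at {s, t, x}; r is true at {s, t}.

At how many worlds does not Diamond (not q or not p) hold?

0

s: Diamond (not q or not p) is T. ✗
t: Diamond (not q or not p) is T. ✗
u: Diamond (not q or not p) is T. ✗
v: Diamond (not q or not p) is T. ✗
w: Diamond (not q or not p) is T. ✗
x: Diamond (not q or not p) is T. ✗
Satisfying worlds: ∅.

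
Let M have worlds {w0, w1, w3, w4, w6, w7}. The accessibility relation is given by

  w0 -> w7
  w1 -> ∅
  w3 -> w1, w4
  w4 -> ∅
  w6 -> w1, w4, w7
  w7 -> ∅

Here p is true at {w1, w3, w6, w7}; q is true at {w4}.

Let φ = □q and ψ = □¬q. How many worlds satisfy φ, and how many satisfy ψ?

For □q:
w0: successors {w7}; q there: w7:F. ✗
w1: no successors, so □q holds vacuously. ✓
w3: successors {w1, w4}; q there: w1:F, w4:T. ✗
w4: no successors, so □q holds vacuously. ✓
w6: successors {w1, w4, w7}; q there: w1:F, w4:T, w7:F. ✗
w7: no successors, so □q holds vacuously. ✓
— 3 worlds.
For □¬q:
w0: successors {w7}; ¬q there: w7:T. ✓
w1: no successors, so □¬q holds vacuously. ✓
w3: successors {w1, w4}; ¬q there: w1:T, w4:F. ✗
w4: no successors, so □¬q holds vacuously. ✓
w6: successors {w1, w4, w7}; ¬q there: w1:T, w4:F, w7:T. ✗
w7: no successors, so □¬q holds vacuously. ✓
— 4 worlds.

3 and 4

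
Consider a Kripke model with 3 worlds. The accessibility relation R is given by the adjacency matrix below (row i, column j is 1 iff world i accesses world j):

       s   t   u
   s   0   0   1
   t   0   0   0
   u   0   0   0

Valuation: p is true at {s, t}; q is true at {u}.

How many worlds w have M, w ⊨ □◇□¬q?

2

s: successors {u}; ◇□¬q there: u:F. ✗
t: no successors, so □◇□¬q holds vacuously. ✓
u: no successors, so □◇□¬q holds vacuously. ✓
Satisfying worlds: {t, u}.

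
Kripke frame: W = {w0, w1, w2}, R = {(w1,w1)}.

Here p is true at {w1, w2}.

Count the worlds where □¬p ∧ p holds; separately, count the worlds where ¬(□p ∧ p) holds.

1 and 1

For □¬p ∧ p:
w0: □¬p is T, p is F. ✗
w1: □¬p is F, p is T. ✗
w2: □¬p is T, p is T. ✓
— 1 world.
For ¬(□p ∧ p):
w0: □p ∧ p is F. ✓
w1: □p ∧ p is T. ✗
w2: □p ∧ p is T. ✗
— 1 world.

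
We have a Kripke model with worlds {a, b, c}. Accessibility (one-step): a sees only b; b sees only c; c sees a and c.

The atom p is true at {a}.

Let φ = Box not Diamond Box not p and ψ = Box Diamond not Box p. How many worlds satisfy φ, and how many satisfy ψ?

For Box not Diamond Box not p:
a: successors {b}; not Diamond Box not p there: b:T. ✓
b: successors {c}; not Diamond Box not p there: c:F. ✗
c: successors {a, c}; not Diamond Box not p there: a:F, c:F. ✗
— 1 world.
For Box Diamond not Box p:
a: successors {b}; Diamond not Box p there: b:T. ✓
b: successors {c}; Diamond not Box p there: c:T. ✓
c: successors {a, c}; Diamond not Box p there: a:T, c:T. ✓
— 3 worlds.

1 and 3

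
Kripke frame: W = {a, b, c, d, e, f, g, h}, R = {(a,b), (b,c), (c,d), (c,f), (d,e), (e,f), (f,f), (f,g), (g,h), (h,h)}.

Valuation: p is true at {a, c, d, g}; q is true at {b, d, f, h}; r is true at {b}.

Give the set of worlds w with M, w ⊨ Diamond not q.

a: successors {b}; not q there: b:F. ✗
b: successors {c}; not q there: c:T. ✓
c: successors {d, f}; not q there: d:F, f:F. ✗
d: successors {e}; not q there: e:T. ✓
e: successors {f}; not q there: f:F. ✗
f: successors {f, g}; not q there: f:F, g:T. ✓
g: successors {h}; not q there: h:F. ✗
h: successors {h}; not q there: h:F. ✗

{b, d, f}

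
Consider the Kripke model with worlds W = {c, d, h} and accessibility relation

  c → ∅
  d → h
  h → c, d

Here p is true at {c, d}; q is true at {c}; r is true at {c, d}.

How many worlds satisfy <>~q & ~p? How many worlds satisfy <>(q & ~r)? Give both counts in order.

For <>~q & ~p:
c: <>~q is F, ~p is F. ✗
d: <>~q is T, ~p is F. ✗
h: <>~q is T, ~p is T. ✓
— 1 world.
For <>(q & ~r):
c: no successors, so <>(q & ~r) fails. ✗
d: successors {h}; q & ~r there: h:F. ✗
h: successors {c, d}; q & ~r there: c:F, d:F. ✗
— 0 worlds.

1 and 0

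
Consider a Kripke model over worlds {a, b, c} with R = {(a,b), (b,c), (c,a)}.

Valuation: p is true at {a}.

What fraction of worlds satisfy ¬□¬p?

a: □¬p is T. ✗
b: □¬p is T. ✗
c: □¬p is F. ✓
That's 1 of 3 worlds, so 1/3.

1/3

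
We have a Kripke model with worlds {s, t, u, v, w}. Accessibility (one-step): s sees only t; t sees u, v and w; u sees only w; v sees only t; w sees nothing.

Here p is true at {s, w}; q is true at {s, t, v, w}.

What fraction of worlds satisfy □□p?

2/5

s: successors {t}; □p there: t:F. ✗
t: successors {u, v, w}; □p there: u:T, v:F, w:T. ✗
u: successors {w}; □p there: w:T. ✓
v: successors {t}; □p there: t:F. ✗
w: no successors, so □□p holds vacuously. ✓
That's 2 of 5 worlds, so 2/5.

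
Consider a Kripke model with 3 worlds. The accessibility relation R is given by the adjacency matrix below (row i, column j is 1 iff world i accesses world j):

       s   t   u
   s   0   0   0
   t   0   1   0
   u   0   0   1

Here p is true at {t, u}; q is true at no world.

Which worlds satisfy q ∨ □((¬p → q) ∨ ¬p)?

{s, t, u}

s: q is F, □((¬p → q) ∨ ¬p) is T. ✓
t: q is F, □((¬p → q) ∨ ¬p) is T. ✓
u: q is F, □((¬p → q) ∨ ¬p) is T. ✓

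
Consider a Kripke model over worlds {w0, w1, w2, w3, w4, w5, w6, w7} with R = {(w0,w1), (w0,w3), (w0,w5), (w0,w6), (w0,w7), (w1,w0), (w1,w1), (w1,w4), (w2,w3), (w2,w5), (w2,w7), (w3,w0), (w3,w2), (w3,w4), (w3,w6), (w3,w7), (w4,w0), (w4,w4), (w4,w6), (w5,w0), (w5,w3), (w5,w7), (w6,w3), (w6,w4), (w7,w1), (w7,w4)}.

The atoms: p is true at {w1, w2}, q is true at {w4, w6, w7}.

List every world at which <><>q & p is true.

{w1, w2}

w0: <><>q is T, p is F. ✗
w1: <><>q is T, p is T. ✓
w2: <><>q is T, p is T. ✓
w3: <><>q is T, p is F. ✗
w4: <><>q is T, p is F. ✗
w5: <><>q is T, p is F. ✗
w6: <><>q is T, p is F. ✗
w7: <><>q is T, p is F. ✗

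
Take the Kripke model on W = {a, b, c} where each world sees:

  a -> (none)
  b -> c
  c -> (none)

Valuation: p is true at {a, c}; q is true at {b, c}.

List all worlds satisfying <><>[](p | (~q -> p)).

a: no successors, so <><>[](p | (~q -> p)) fails. ✗
b: successors {c}; <>[](p | (~q -> p)) there: c:F. ✗
c: no successors, so <><>[](p | (~q -> p)) fails. ✗

∅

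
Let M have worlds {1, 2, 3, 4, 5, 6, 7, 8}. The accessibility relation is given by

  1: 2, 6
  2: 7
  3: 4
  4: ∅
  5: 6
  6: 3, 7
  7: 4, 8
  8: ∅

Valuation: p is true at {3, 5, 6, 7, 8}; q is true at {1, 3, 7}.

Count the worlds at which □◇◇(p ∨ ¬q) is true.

4

1: successors {2, 6}; ◇◇(p ∨ ¬q) there: 2:T, 6:T. ✓
2: successors {7}; ◇◇(p ∨ ¬q) there: 7:F. ✗
3: successors {4}; ◇◇(p ∨ ¬q) there: 4:F. ✗
4: no successors, so □◇◇(p ∨ ¬q) holds vacuously. ✓
5: successors {6}; ◇◇(p ∨ ¬q) there: 6:T. ✓
6: successors {3, 7}; ◇◇(p ∨ ¬q) there: 3:F, 7:F. ✗
7: successors {4, 8}; ◇◇(p ∨ ¬q) there: 4:F, 8:F. ✗
8: no successors, so □◇◇(p ∨ ¬q) holds vacuously. ✓
Satisfying worlds: {1, 4, 5, 8}.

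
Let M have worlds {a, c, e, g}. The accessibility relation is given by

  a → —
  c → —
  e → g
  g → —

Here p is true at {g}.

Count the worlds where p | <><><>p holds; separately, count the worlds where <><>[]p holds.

1 and 0

For p | <><><>p:
a: p is F, <><><>p is F. ✗
c: p is F, <><><>p is F. ✗
e: p is F, <><><>p is F. ✗
g: p is T, <><><>p is F. ✓
— 1 world.
For <><>[]p:
a: no successors, so <><>[]p fails. ✗
c: no successors, so <><>[]p fails. ✗
e: successors {g}; <>[]p there: g:F. ✗
g: no successors, so <><>[]p fails. ✗
— 0 worlds.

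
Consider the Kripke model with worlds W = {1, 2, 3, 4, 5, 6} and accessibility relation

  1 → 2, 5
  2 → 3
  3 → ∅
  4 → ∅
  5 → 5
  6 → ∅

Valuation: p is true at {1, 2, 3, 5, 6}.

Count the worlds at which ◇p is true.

1: successors {2, 5}; p there: 2:T, 5:T. ✓
2: successors {3}; p there: 3:T. ✓
3: no successors, so ◇p fails. ✗
4: no successors, so ◇p fails. ✗
5: successors {5}; p there: 5:T. ✓
6: no successors, so ◇p fails. ✗
Satisfying worlds: {1, 2, 5}.

3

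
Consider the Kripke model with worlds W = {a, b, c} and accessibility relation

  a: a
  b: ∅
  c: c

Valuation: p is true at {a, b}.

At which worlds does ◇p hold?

a: successors {a}; p there: a:T. ✓
b: no successors, so ◇p fails. ✗
c: successors {c}; p there: c:F. ✗

{a}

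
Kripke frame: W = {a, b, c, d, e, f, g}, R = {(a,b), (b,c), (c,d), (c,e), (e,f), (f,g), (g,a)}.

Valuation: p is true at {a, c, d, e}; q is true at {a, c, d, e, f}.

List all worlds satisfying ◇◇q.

{a, b, c, f}

a: successors {b}; ◇q there: b:T. ✓
b: successors {c}; ◇q there: c:T. ✓
c: successors {d, e}; ◇q there: d:F, e:T. ✓
d: no successors, so ◇◇q fails. ✗
e: successors {f}; ◇q there: f:F. ✗
f: successors {g}; ◇q there: g:T. ✓
g: successors {a}; ◇q there: a:F. ✗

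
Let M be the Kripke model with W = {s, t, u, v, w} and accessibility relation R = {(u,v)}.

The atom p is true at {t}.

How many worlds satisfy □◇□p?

4

s: no successors, so □◇□p holds vacuously. ✓
t: no successors, so □◇□p holds vacuously. ✓
u: successors {v}; ◇□p there: v:F. ✗
v: no successors, so □◇□p holds vacuously. ✓
w: no successors, so □◇□p holds vacuously. ✓
Satisfying worlds: {s, t, v, w}.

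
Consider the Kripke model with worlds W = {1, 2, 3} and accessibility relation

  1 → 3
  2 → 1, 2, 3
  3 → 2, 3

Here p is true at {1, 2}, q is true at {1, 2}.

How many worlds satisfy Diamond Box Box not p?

1: successors {3}; Box Box not p there: 3:F. ✗
2: successors {1, 2, 3}; Box Box not p there: 1:F, 2:F, 3:F. ✗
3: successors {2, 3}; Box Box not p there: 2:F, 3:F. ✗
Satisfying worlds: ∅.

0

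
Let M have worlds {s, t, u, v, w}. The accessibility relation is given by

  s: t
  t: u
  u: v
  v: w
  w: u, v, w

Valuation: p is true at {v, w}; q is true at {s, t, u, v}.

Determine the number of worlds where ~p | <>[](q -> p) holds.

4

s: ~p is T, <>[](q -> p) is F. ✓
t: ~p is T, <>[](q -> p) is T. ✓
u: ~p is T, <>[](q -> p) is T. ✓
v: ~p is F, <>[](q -> p) is F. ✗
w: ~p is F, <>[](q -> p) is T. ✓
Satisfying worlds: {s, t, u, w}.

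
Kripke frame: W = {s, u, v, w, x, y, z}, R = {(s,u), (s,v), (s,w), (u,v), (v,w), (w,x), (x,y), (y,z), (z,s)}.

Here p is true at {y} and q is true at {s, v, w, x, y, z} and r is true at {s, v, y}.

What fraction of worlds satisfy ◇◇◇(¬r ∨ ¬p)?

s: successors {u, v, w}; ◇◇(¬r ∨ ¬p) there: u:T, v:T, w:F. ✓
u: successors {v}; ◇◇(¬r ∨ ¬p) there: v:T. ✓
v: successors {w}; ◇◇(¬r ∨ ¬p) there: w:F. ✗
w: successors {x}; ◇◇(¬r ∨ ¬p) there: x:T. ✓
x: successors {y}; ◇◇(¬r ∨ ¬p) there: y:T. ✓
y: successors {z}; ◇◇(¬r ∨ ¬p) there: z:T. ✓
z: successors {s}; ◇◇(¬r ∨ ¬p) there: s:T. ✓
That's 6 of 7 worlds, so 6/7.

6/7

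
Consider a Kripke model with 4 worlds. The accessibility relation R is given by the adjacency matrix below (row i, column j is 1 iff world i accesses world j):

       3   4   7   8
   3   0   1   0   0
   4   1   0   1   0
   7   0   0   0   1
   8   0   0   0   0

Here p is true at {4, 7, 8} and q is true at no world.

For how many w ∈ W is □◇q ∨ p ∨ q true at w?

3

3: □◇q ∨ p is F, q is F. ✗
4: □◇q ∨ p is T, q is F. ✓
7: □◇q ∨ p is T, q is F. ✓
8: □◇q ∨ p is T, q is F. ✓
Satisfying worlds: {4, 7, 8}.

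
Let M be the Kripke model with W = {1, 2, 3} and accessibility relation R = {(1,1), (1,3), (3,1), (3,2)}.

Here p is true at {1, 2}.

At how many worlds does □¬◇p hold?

1: successors {1, 3}; ¬◇p there: 1:F, 3:F. ✗
2: no successors, so □¬◇p holds vacuously. ✓
3: successors {1, 2}; ¬◇p there: 1:F, 2:T. ✗
Satisfying worlds: {2}.

1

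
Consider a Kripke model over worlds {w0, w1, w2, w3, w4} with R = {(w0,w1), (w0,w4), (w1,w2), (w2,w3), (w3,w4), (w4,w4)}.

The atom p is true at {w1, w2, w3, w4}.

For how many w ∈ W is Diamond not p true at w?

w0: successors {w1, w4}; not p there: w1:F, w4:F. ✗
w1: successors {w2}; not p there: w2:F. ✗
w2: successors {w3}; not p there: w3:F. ✗
w3: successors {w4}; not p there: w4:F. ✗
w4: successors {w4}; not p there: w4:F. ✗
Satisfying worlds: ∅.

0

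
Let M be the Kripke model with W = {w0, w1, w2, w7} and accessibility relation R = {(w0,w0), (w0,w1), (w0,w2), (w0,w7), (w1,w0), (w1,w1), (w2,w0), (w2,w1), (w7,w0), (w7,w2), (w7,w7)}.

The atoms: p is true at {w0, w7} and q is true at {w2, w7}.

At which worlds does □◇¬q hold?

{w0, w1, w2, w7}

w0: successors {w0, w1, w2, w7}; ◇¬q there: w0:T, w1:T, w2:T, w7:T. ✓
w1: successors {w0, w1}; ◇¬q there: w0:T, w1:T. ✓
w2: successors {w0, w1}; ◇¬q there: w0:T, w1:T. ✓
w7: successors {w0, w2, w7}; ◇¬q there: w0:T, w2:T, w7:T. ✓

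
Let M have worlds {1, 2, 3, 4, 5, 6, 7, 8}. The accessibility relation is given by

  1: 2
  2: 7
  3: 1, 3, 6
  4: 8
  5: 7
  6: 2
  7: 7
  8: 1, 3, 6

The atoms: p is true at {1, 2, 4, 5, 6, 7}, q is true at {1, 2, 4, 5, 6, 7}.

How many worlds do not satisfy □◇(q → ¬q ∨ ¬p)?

7

1: successors {2}; ◇(q → ¬q ∨ ¬p) there: 2:F. ✗
2: successors {7}; ◇(q → ¬q ∨ ¬p) there: 7:F. ✗
3: successors {1, 3, 6}; ◇(q → ¬q ∨ ¬p) there: 1:F, 3:T, 6:F. ✗
4: successors {8}; ◇(q → ¬q ∨ ¬p) there: 8:T. ✓
5: successors {7}; ◇(q → ¬q ∨ ¬p) there: 7:F. ✗
6: successors {2}; ◇(q → ¬q ∨ ¬p) there: 2:F. ✗
7: successors {7}; ◇(q → ¬q ∨ ¬p) there: 7:F. ✗
8: successors {1, 3, 6}; ◇(q → ¬q ∨ ¬p) there: 1:F, 3:T, 6:F. ✗
Satisfying worlds: {4}.
So □◇(q → ¬q ∨ ¬p) fails at the other 7 worlds.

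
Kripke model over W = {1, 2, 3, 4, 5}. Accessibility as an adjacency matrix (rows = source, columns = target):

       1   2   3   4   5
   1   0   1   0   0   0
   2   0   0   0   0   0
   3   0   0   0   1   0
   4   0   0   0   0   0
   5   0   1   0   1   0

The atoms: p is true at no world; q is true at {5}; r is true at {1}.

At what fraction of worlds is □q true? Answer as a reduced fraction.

1: successors {2}; q there: 2:F. ✗
2: no successors, so □q holds vacuously. ✓
3: successors {4}; q there: 4:F. ✗
4: no successors, so □q holds vacuously. ✓
5: successors {2, 4}; q there: 2:F, 4:F. ✗
That's 2 of 5 worlds, so 2/5.

2/5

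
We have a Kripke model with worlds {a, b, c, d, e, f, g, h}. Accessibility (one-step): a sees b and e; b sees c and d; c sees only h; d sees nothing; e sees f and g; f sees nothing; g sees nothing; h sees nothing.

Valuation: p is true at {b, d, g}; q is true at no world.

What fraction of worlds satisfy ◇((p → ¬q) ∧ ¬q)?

1/2

a: successors {b, e}; (p → ¬q) ∧ ¬q there: b:T, e:T. ✓
b: successors {c, d}; (p → ¬q) ∧ ¬q there: c:T, d:T. ✓
c: successors {h}; (p → ¬q) ∧ ¬q there: h:T. ✓
d: no successors, so ◇((p → ¬q) ∧ ¬q) fails. ✗
e: successors {f, g}; (p → ¬q) ∧ ¬q there: f:T, g:T. ✓
f: no successors, so ◇((p → ¬q) ∧ ¬q) fails. ✗
g: no successors, so ◇((p → ¬q) ∧ ¬q) fails. ✗
h: no successors, so ◇((p → ¬q) ∧ ¬q) fails. ✗
That's 4 of 8 worlds, so 4/8 = 1/2.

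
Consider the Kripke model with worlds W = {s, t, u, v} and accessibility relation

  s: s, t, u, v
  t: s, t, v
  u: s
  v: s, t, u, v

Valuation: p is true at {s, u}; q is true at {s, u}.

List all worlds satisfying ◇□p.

{s, v}

s: successors {s, t, u, v}; □p there: s:F, t:F, u:T, v:F. ✓
t: successors {s, t, v}; □p there: s:F, t:F, v:F. ✗
u: successors {s}; □p there: s:F. ✗
v: successors {s, t, u, v}; □p there: s:F, t:F, u:T, v:F. ✓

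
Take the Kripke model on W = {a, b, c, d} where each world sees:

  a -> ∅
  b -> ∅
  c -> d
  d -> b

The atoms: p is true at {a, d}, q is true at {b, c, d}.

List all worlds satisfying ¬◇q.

{a, b}

a: ◇q is F. ✓
b: ◇q is F. ✓
c: ◇q is T. ✗
d: ◇q is T. ✗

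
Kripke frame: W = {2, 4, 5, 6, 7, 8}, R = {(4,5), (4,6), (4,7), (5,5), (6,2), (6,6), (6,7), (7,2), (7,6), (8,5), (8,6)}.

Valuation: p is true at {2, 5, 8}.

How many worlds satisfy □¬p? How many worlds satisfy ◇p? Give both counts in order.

For □¬p:
2: no successors, so □¬p holds vacuously. ✓
4: successors {5, 6, 7}; ¬p there: 5:F, 6:T, 7:T. ✗
5: successors {5}; ¬p there: 5:F. ✗
6: successors {2, 6, 7}; ¬p there: 2:F, 6:T, 7:T. ✗
7: successors {2, 6}; ¬p there: 2:F, 6:T. ✗
8: successors {5, 6}; ¬p there: 5:F, 6:T. ✗
— 1 world.
For ◇p:
2: no successors, so ◇p fails. ✗
4: successors {5, 6, 7}; p there: 5:T, 6:F, 7:F. ✓
5: successors {5}; p there: 5:T. ✓
6: successors {2, 6, 7}; p there: 2:T, 6:F, 7:F. ✓
7: successors {2, 6}; p there: 2:T, 6:F. ✓
8: successors {5, 6}; p there: 5:T, 6:F. ✓
— 5 worlds.

1 and 5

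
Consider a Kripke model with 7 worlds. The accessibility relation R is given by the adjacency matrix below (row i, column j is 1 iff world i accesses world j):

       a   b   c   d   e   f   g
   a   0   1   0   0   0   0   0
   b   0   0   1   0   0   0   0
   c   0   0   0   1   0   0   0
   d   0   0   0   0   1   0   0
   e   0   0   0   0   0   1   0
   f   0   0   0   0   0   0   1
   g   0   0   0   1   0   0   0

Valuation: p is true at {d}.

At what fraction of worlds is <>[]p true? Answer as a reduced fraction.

a: successors {b}; []p there: b:F. ✗
b: successors {c}; []p there: c:T. ✓
c: successors {d}; []p there: d:F. ✗
d: successors {e}; []p there: e:F. ✗
e: successors {f}; []p there: f:F. ✗
f: successors {g}; []p there: g:T. ✓
g: successors {d}; []p there: d:F. ✗
That's 2 of 7 worlds, so 2/7.

2/7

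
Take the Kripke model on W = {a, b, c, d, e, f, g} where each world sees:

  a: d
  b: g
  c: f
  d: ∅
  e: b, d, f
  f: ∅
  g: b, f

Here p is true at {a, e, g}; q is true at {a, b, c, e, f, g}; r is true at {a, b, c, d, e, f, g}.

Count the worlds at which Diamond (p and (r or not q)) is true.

a: successors {d}; p and (r or not q) there: d:F. ✗
b: successors {g}; p and (r or not q) there: g:T. ✓
c: successors {f}; p and (r or not q) there: f:F. ✗
d: no successors, so Diamond (p and (r or not q)) fails. ✗
e: successors {b, d, f}; p and (r or not q) there: b:F, d:F, f:F. ✗
f: no successors, so Diamond (p and (r or not q)) fails. ✗
g: successors {b, f}; p and (r or not q) there: b:F, f:F. ✗
Satisfying worlds: {b}.

1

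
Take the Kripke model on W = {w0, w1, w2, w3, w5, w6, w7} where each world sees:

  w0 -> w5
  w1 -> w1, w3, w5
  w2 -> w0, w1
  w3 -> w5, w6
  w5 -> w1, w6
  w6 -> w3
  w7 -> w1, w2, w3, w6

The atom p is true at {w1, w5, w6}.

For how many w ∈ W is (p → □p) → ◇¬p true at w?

4

w0: p → □p is T, ◇¬p is F. ✗
w1: p → □p is F, ◇¬p is T. ✓
w2: p → □p is T, ◇¬p is T. ✓
w3: p → □p is T, ◇¬p is F. ✗
w5: p → □p is T, ◇¬p is F. ✗
w6: p → □p is F, ◇¬p is T. ✓
w7: p → □p is T, ◇¬p is T. ✓
Satisfying worlds: {w1, w2, w6, w7}.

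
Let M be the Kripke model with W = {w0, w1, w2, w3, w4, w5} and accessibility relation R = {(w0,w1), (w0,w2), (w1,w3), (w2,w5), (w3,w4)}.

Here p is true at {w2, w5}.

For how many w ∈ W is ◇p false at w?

4

w0: successors {w1, w2}; p there: w1:F, w2:T. ✓
w1: successors {w3}; p there: w3:F. ✗
w2: successors {w5}; p there: w5:T. ✓
w3: successors {w4}; p there: w4:F. ✗
w4: no successors, so ◇p fails. ✗
w5: no successors, so ◇p fails. ✗
Satisfying worlds: {w0, w2}.
So ◇p fails at the other 4 worlds.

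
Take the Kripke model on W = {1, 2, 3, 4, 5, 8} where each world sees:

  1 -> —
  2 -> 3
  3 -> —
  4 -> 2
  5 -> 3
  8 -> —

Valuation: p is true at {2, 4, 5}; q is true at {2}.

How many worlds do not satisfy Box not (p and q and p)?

1: no successors, so Box not (p and q and p) holds vacuously. ✓
2: successors {3}; not (p and q and p) there: 3:T. ✓
3: no successors, so Box not (p and q and p) holds vacuously. ✓
4: successors {2}; not (p and q and p) there: 2:F. ✗
5: successors {3}; not (p and q and p) there: 3:T. ✓
8: no successors, so Box not (p and q and p) holds vacuously. ✓
Satisfying worlds: {1, 2, 3, 5, 8}.
So Box not (p and q and p) fails at the other 1 world.

1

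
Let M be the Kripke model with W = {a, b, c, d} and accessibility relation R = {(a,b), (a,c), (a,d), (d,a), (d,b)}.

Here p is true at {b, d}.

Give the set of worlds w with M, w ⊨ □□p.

a: successors {b, c, d}; □p there: b:T, c:T, d:F. ✗
b: no successors, so □□p holds vacuously. ✓
c: no successors, so □□p holds vacuously. ✓
d: successors {a, b}; □p there: a:F, b:T. ✗

{b, c}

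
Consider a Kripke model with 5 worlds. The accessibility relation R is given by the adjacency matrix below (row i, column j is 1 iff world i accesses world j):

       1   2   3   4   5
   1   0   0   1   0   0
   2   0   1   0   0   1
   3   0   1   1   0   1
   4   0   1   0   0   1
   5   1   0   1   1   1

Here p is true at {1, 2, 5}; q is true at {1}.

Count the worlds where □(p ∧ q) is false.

5

1: successors {3}; p ∧ q there: 3:F. ✗
2: successors {2, 5}; p ∧ q there: 2:F, 5:F. ✗
3: successors {2, 3, 5}; p ∧ q there: 2:F, 3:F, 5:F. ✗
4: successors {2, 5}; p ∧ q there: 2:F, 5:F. ✗
5: successors {1, 3, 4, 5}; p ∧ q there: 1:T, 3:F, 4:F, 5:F. ✗
Satisfying worlds: ∅.
So □(p ∧ q) fails at the other 5 worlds.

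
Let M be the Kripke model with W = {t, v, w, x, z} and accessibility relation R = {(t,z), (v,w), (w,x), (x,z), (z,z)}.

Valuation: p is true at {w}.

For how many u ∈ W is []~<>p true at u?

5

t: successors {z}; ~<>p there: z:T. ✓
v: successors {w}; ~<>p there: w:T. ✓
w: successors {x}; ~<>p there: x:T. ✓
x: successors {z}; ~<>p there: z:T. ✓
z: successors {z}; ~<>p there: z:T. ✓
Satisfying worlds: {t, v, w, x, z}.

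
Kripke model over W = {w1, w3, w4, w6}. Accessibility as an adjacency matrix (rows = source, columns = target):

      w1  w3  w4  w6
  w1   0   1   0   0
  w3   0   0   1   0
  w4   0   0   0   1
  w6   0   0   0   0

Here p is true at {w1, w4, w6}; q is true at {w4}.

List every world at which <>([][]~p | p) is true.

w1: successors {w3}; [][]~p | p there: w3:F. ✗
w3: successors {w4}; [][]~p | p there: w4:T. ✓
w4: successors {w6}; [][]~p | p there: w6:T. ✓
w6: no successors, so <>([][]~p | p) fails. ✗

{w3, w4}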